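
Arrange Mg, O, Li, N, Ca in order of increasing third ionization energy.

Consider each +2 ion: Mg²⁺ is the bare [Ne] core; O²⁺ still has 4 valence electrons; Li²⁺ is already 1 electron into the core; N²⁺ still has 3 valence electrons; Ca²⁺ is the bare [Ar] core.
Usually core removal costs more than valence removal, but here the competition is close: a tightly held n=2 valence electron can cost more to remove than an n=3 core electron, so the actual values have to decide it.
Valence configurations: O²⁺ [He]2s²2p², N²⁺ [He]2s²2p¹.
The numbers (kJ/mol): Mg 7733, O 5300, Li 11815, N 4578, Ca 4912.
Putting it together, IE_3: N < Ca < O < Mg < Li.

N, Ca, O, Mg, Li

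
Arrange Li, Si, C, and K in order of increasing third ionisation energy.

Si < K < C < Li

IE_3 is the cost of taking one more electron from the +2 cation: Li²⁺ is already 1 electron into the core; Si²⁺ still has 2 valence electrons; C²⁺ still has 2 valence electrons; K²⁺ is already 1 electron into the core.
Usually core removal costs more than valence removal, but here the competition is close: a tightly held n=2 valence electron can cost more to remove than an n=3 core electron, so the actual values have to decide it.
Valence configurations: Si²⁺ [Ne]3s², C²⁺ [He]2s².
The numbers (kJ/mol): Li 11815, Si 3232, C 4620, K 4420.
So the third ionization energies run Si < K < C < Li.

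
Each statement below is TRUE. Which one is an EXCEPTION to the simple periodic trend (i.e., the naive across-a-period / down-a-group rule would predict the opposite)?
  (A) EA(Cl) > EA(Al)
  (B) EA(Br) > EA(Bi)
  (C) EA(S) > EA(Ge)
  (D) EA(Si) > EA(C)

(D)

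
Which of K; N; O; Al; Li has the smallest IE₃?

Al

The third ionization energy removes an electron from the +2 ion. For each element: K²⁺ is already 1 electron into the core; N²⁺ still has 3 valence electrons; O²⁺ still has 4 valence electrons; Al²⁺ still has 1 valence electron; Li²⁺ is already 1 electron into the core.
Usually core removal costs more than valence removal, but here the competition is close: a tightly held n=2 valence electron can cost more to remove than an n=3 core electron, so the actual values have to decide it.
Valence configurations: N²⁺ [He]2s²2p¹, O²⁺ [He]2s²2p², Al²⁺ [Ne]3s¹.
Approximate IE_3 values (kJ/mol): K 4420, N 4578, O 5300, Al 2745, Li 11815.
Putting it together, IE_3: Al < K < N < O < Li.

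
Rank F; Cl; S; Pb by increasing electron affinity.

Atoms with high Z_eff and room in the valence shell (especially the halogens) have the most exothermic electron affinities.
Here both period and group differ, so the two effects have to be weighed against each other.
S > Pb: relative to Pb, both the across-period and down-group shifts push S's electron affinity up.
F > S: both effects reinforce here, so F is clearly the higher of the two.
Cl > F: this pair runs against the simple trend — see the exception note.
Note the exception: Cl has a higher electron affinity than F, contrary to the simple trend — F's small 2p subshell makes the incoming electron feel strong e⁻–e⁻ repulsion, so Cl actually releases more energy on gaining an electron.
Tabulated electron affinity (kJ/mol): F 328, S 200, Cl 349, Pb 35.
So from lowest to highest: Pb < S < F < Cl.

Pb < S < F < Cl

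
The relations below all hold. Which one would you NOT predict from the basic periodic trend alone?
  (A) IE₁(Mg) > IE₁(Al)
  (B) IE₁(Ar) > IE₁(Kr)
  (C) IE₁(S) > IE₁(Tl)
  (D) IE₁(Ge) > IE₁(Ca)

(A)

The general trend: first ionization energy increases across a period and decreases down a group.
(A) Mg (period 3, group 2) vs Al (period 3, group 13): the stated order contradicts the simple trend.
(B) Ar (period 3, group 18) vs Kr (period 4, group 18): the stated order agrees with the simple trend.
(C) S (period 3, group 16) vs Tl (period 6, group 13): the stated order agrees with the simple trend.
(D) Ge (period 4, group 14) vs Ca (period 4, group 2): the stated order agrees with the simple trend.
The exception is (A): Al's single 3p electron is easier to remove than one from Mg's filled 3s².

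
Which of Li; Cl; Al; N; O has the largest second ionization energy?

The second ionization energy removes an electron from the +1 ion. For each element: Li⁺ is the bare [He] core; Cl⁺ still has 6 valence electrons; Al⁺ still has 2 valence electrons; N⁺ still has 4 valence electrons; O⁺ still has 5 valence electrons.
Pulling an electron out of a noble-gas core costs far more than removing a remaining valence electron, so Li sits at the high end of IE_2.
Valence configurations: Cl⁺ [Ne]3s²3p⁴, Al⁺ [Ne]3s², N⁺ [He]2s²2p², O⁺ [He]2s²2p³.
The numbers (kJ/mol): Li 7298, Cl 2298, Al 1817, N 2856, O 3388.
Hence IE_2: Al < Cl < N < O < Li.

Li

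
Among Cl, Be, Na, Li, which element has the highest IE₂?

Li

IE_2 is the cost of taking one more electron from the +1 cation: Cl⁺ still has 6 valence electrons; Be⁺ still has 1 valence electron; Na⁺ is the bare [Ne] core; Li⁺ is the bare [He] core.
Core electrons are held far more tightly than valence electrons, so Na and Li top the IE_2 order.
Valence configurations: Cl⁺ [Ne]3s²3p⁴, Be⁺ [He]2s¹.
The numbers (kJ/mol): Cl 2298, Be 1757, Na 4562, Li 7298.
Overall IE_2 order: Be < Cl < Na < Li.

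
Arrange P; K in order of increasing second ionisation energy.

P < K

IE_2 is the cost of taking one more electron from the +1 cation: P⁺ still has 4 valence electrons; K⁺ is the bare [Ar] core.
Pulling an electron out of a noble-gas core costs far more than removing a remaining valence electron, so K sits at the high end of IE_2.
Approximate IE_2 values (kJ/mol): P 1907, K 3052.
Hence IE_2: P < K.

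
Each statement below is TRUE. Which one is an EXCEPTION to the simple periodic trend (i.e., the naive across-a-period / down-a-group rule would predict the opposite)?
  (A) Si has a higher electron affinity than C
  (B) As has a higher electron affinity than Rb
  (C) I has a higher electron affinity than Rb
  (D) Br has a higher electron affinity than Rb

(A)

The general trend: electron affinity increases across a period and decreases down a group.
(A) Si (period 3, group 14) vs C (period 2, group 14): the stated order contradicts the simple trend.
(B) As (period 4, group 15) vs Rb (period 5, group 1): the stated order agrees with the simple trend.
(C) I (period 5, group 17) vs Rb (period 5, group 1): the stated order agrees with the simple trend.
(D) Br (period 4, group 17) vs Rb (period 5, group 1): the stated order agrees with the simple trend.
The exception is (A): Si's larger, more diffuse 3p orbitals accept an added electron slightly more readily than C's compact 2p.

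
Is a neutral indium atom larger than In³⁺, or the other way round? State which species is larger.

In

Forming In³⁺ removes 3 electrons from In. Fewer electrons for the same nuclear charge means less shielding and a higher Z_eff on the remaining electrons, and for main-group metals the entire outer shell is lost.
A cation is smaller than its parent atom: In³⁺ < In.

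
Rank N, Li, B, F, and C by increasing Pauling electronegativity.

Electronegativity increases across a period and decreases down a group, tracking effective nuclear charge and atomic size.
All lie in period 2, so electronegativity increases left to right.
So from lowest to highest: Li < B < C < N < F.

Li < B < C < N < F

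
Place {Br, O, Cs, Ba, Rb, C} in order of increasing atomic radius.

C is in period 2, group 14; O is in period 2, group 16; Br is in period 4, group 17; Rb is in period 5, group 1; Cs is in period 6, group 1; Ba is in period 6, group 2.
Atomic radius shrinks across a period as nuclear charge pulls the same shell inward, and grows down a group as new shells are added.
These span different periods and groups, so the two trends combine.
C > O: C lies to the left of O in period 2, so the across-period effect alone puts C larger.
Br > C: the two effects oppose for this pair; the down-group effect wins (114 vs 75 pm).
Ba > Br: relative to Br, both the across-period and down-group shifts push Ba's atomic radius up.
Rb > Ba: period and group pull opposite ways; the across-period shift dominates (210 vs 196 pm).
Cs > Rb: Cs sits below Rb in group 1, so the down-group effect alone puts Cs larger.
Tabulated atomic radius (pm): C 75, O 63, Br 114, Rb 210, Cs 232, Ba 196.
So from smallest to largest: O < C < Br < Ba < Rb < Cs.

O < C < Br < Ba < Rb < Cs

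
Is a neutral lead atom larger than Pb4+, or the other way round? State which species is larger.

Pb

Forming Pb4+ removes 4 electrons from Pb. Fewer electrons for the same nuclear charge means less shielding and a higher Z_eff on the remaining electrons.
A cation is smaller than its parent atom: Pb4+ < Pb.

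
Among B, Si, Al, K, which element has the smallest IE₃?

Al

The third ionization energy removes an electron from the +2 ion. For each element: B²⁺ still has 1 valence electron; Si²⁺ still has 2 valence electrons; Al²⁺ still has 1 valence electron; K²⁺ is already 1 electron into the core.
Breaking into a closed-shell core is much more expensive than removing a leftover valence electron — K has the largest IE_3 here.
Valence configurations: B²⁺ [He]2s¹, Si²⁺ [Ne]3s², Al²⁺ [Ne]3s¹.
Tabulated IE_3 (kJ/mol): B 3660, Si 3232, Al 2745, K 4420.
Overall IE_3 order: Al < Si < B < K.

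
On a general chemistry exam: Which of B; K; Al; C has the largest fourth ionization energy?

B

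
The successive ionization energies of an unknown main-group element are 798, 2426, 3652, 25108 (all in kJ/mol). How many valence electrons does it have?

3

Look for the largest jump between consecutive ionization energies: IE4/IE3 ≈ 6.9, far larger than any earlier ratio.
That jump marks the point where a core electron is being removed. So the atom has 3 valence electrons.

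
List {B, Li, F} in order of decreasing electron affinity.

F > Li > B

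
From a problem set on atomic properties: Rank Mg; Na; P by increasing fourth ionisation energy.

The fourth ionization energy removes an electron from the +3 ion. For each element: Mg³⁺ is already 1 electron into the core; Na³⁺ is already 2 electrons into the core; P³⁺ still has 2 valence electrons.
Core electrons are held far more tightly than valence electrons, so Na and Mg top the IE_4 order.
The numbers (kJ/mol): Mg 10543, Na 9543, P 4964.
So the fourth ionization energies run P < Na < Mg.

P < Na < Mg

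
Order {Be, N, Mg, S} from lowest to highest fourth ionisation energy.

IE_4 is the cost of taking one more electron from the +3 cation: Be³⁺ is already 1 electron into the core; N³⁺ still has 2 valence electrons; Mg³⁺ is already 1 electron into the core; S³⁺ still has 3 valence electrons.
Pulling an electron out of a noble-gas core costs far more than removing a remaining valence electron, so Mg and Be sit at the high end of IE_4.
Valence configurations: N³⁺ [He]2s², S³⁺ [Ne]3s²3p¹.
Approximate IE_4 values (kJ/mol): Be 21007, N 7475, Mg 10543, S 4556.
So the fourth ionization energies run S < N < Mg < Be.

S < N < Mg < Be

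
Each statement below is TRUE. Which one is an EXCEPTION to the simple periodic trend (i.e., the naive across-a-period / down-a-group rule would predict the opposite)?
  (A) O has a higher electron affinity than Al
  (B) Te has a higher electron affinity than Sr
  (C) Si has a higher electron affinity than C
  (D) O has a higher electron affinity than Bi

(C)

The general trend: electron affinity increases across a period and decreases down a group.
(A) O (period 2, group 16) vs Al (period 3, group 13): the stated order agrees with the simple trend.
(B) Te (period 5, group 16) vs Sr (period 5, group 2): the stated order agrees with the simple trend.
(C) Si (period 3, group 14) vs C (period 2, group 14): the stated order contradicts the simple trend.
(D) O (period 2, group 16) vs Bi (period 6, group 15): the stated order agrees with the simple trend.
The exception is (C): Si's larger, more diffuse 3p orbitals accept an added electron slightly more readily than C's compact 2p.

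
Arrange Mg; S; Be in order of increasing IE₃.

IE_3 is the cost of taking one more electron from the +2 cation: Mg²⁺ is the bare [Ne] core; S²⁺ still has 4 valence electrons; Be²⁺ is the bare [He] core.
Breaking into a closed-shell core is much more expensive than removing a leftover valence electron — Mg and Be have the largest IE_3 here.
Tabulated IE_3 (kJ/mol): Mg 7733, S 3357, Be 14849.
Overall IE_3 order: S < Mg < Be.

S, Mg, Be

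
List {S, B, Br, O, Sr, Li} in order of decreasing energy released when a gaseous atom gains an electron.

Li is in period 2, group 1; B is in period 2, group 13; O is in period 2, group 16; S is in period 3, group 16; Br is in period 4, group 17; Sr is in period 5, group 2.
EA tends to increase across a period and decrease down a group, though the pattern is less regular than for IE or radius.
These span different periods and groups, so the two trends combine.
B > Sr: both effects reinforce here, so B is clearly the higher of the two.
Li > B: this pair runs against the simple trend — see the exception note.
O > Li: both are in period 2; the period trend gives O the larger value.
S > O: this pair runs against the simple trend — see the exception note.
Br > S: period and group pull opposite ways; the across-period shift dominates (325 vs 200 kJ/mol).
Note the exception: Li has a higher electron affinity than B, contrary to the simple trend — B's ns²np¹ configuration gives only a small electron affinity — the sparsely filled np subshell binds an added electron weakly.
Note the exception: S has a higher electron affinity than O, contrary to the simple trend — the compact 2p subshell of O repels the added electron more than S's larger 3p does.
Tabulated electron affinity (kJ/mol): Li 60, B 27, O 141, S 200, Br 325, Sr 5.
So from highest to lowest: Br > S > O > Li > B > Sr.

Br > S > O > Li > B > Sr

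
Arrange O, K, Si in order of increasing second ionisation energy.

Si < K < O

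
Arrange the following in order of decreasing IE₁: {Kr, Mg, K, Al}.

Kr > Mg > Al > K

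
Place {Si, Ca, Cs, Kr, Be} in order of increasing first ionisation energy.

Cs < Ca < Si < Be < Kr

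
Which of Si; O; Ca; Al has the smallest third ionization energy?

Al

IE_3 is the cost of taking one more electron from the +2 cation: Si²⁺ still has 2 valence electrons; O²⁺ still has 4 valence electrons; Ca²⁺ is the bare [Ar] core; Al²⁺ still has 1 valence electron.
Usually core removal costs more than valence removal, but here the competition is close: a tightly held n=2 valence electron can cost more to remove than an n=3 core electron, so the actual values have to decide it.
Valence configurations: Si²⁺ [Ne]3s², O²⁺ [He]2s²2p², Al²⁺ [Ne]3s¹.
The numbers (kJ/mol): Si 3232, O 5300, Ca 4912, Al 2745.
Putting it together, IE_3: Al < Si < Ca < O.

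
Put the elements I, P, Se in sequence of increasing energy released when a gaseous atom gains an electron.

P < Se < I

P is in period 3, group 15; Se is in period 4, group 16; I is in period 5, group 17.
EA tends to increase across a period and decrease down a group, though the pattern is less regular than for IE or radius.
A diagonal step moves right (one effect) and down (the opposite effect) at once.
Se > P: the two effects oppose for this pair; the across-period effect wins (195 vs 72 kJ/mol).
I > Se: period and group pull opposite ways; the across-period shift dominates (295 vs 195 kJ/mol).
Tabulated electron affinity (kJ/mol): P 72, Se 195, I 295.
So from lowest to highest: P < Se < I.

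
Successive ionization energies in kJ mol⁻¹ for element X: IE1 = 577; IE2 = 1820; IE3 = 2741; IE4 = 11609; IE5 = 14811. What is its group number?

Group 13

Look for the largest jump between consecutive ionization energies: IE4/IE3 ≈ 4.2, far larger than any earlier ratio.
That jump marks the point where a core electron is being removed. So the atom has 3 valence electrons.
A main-group element with 3 valence electrons is in group 13.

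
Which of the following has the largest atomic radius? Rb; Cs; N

Cs

N is in period 2, group 15; Rb is in period 5, group 1; Cs is in period 6, group 1.
Radius decreases left→right (rising Z_eff, same n) and increases top→bottom (higher n).
Neither a single period nor a single group — weigh both effects.
Rb > N: both effects reinforce here, so Rb is clearly the larger of the two.
Cs > Rb: Cs sits below Rb in group 1, so the down-group effect alone puts Cs larger.
Tabulated atomic radius (pm): N 71, Rb 210, Cs 232.
The largest atomic radius among these belongs to Cs.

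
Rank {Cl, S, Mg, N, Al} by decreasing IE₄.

Al > Mg > N > Cl > S

IE_4 is the cost of taking one more electron from the +3 cation: Cl³⁺ still has 4 valence electrons; S³⁺ still has 3 valence electrons; Mg³⁺ is already 1 electron into the core; N³⁺ still has 2 valence electrons; Al³⁺ is the bare [Ne] core.
Pulling an electron out of a noble-gas core costs far more than removing a remaining valence electron, so Mg and Al sit at the high end of IE_4.
Valence configurations: Cl³⁺ [Ne]3s²3p², S³⁺ [Ne]3s²3p¹, N³⁺ [He]2s².
Approximate IE_4 values (kJ/mol): Cl 5159, S 4556, Mg 10543, N 7475, Al 11577.
Overall IE_4 order: S < Cl < N < Mg < Al.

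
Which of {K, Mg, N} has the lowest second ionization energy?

Mg

The second ionization energy removes an electron from the +1 ion. For each element: K⁺ is the bare [Ar] core; Mg⁺ still has 1 valence electron; N⁺ still has 4 valence electrons.
Core electrons are held far more tightly than valence electrons, so K tops the IE_2 order.
Valence configurations: Mg⁺ [Ne]3s¹, N⁺ [He]2s²2p².
Tabulated IE_2 (kJ/mol): K 3052, Mg 1451, N 2856.
So the second ionization energies run Mg < N < K.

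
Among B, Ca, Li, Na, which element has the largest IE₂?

IE_2 is the cost of taking one more electron from the +1 cation: B⁺ still has 2 valence electrons; Ca⁺ still has 1 valence electron; Li⁺ is the bare [He] core; Na⁺ is the bare [Ne] core.
Breaking into a closed-shell core is much more expensive than removing a leftover valence electron — Na and Li have the largest IE_2 here.
Valence configurations: B⁺ [He]2s², Ca⁺ [Ar]4s¹.
Approximate IE_2 values (kJ/mol): B 2427, Ca 1145, Li 7298, Na 4562.
Hence IE_2: Ca < B < Na < Li.

Li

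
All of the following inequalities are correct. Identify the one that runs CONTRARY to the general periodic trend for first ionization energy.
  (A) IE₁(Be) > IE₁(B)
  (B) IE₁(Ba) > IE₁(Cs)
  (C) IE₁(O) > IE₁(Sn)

(A)

The general trend: first ionization energy increases across a period and decreases down a group.
(A) Be (period 2, group 2) vs B (period 2, group 13): the stated order contradicts the simple trend.
(B) Ba (period 6, group 2) vs Cs (period 6, group 1): the stated order agrees with the simple trend.
(C) O (period 2, group 16) vs Sn (period 5, group 14): the stated order agrees with the simple trend.
The exception is (A): removing B's lone 2p electron is easier than breaking Be's filled 2s².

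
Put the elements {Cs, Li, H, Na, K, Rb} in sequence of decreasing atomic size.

Cs, Rb, K, Na, Li, H

H is in period 1, group 1; Li is in period 2, group 1; Na is in period 3, group 1; K is in period 4, group 1; Rb is in period 5, group 1; Cs is in period 6, group 1.
Across a period the added protons contract the valence shell; down a group each new principal shell makes the atom larger.
All are in group 1, so atomic radius increases down the group.
So from largest to smallest: Cs > Rb > K > Na > Li > H.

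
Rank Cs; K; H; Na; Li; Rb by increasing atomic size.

H < Li < Na < K < Rb < Cs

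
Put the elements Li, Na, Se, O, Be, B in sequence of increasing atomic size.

O < B < Be < Se < Li < Na

Li is in period 2, group 1; Be is in period 2, group 2; B is in period 2, group 13; O is in period 2, group 16; Na is in period 3, group 1; Se is in period 4, group 16.
Radius decreases left→right (rising Z_eff, same n) and increases top→bottom (higher n).
Here both period and group differ, so the two effects have to be weighed against each other.
B > O: both are in period 2; the period trend gives B the larger value.
Be > B: both are in period 2; the period trend gives Be the larger value.
Se > Be: period and group pull opposite ways; the down-group shift dominates (116 vs 102 pm).
Li > Se: the two effects oppose for this pair; the across-period effect wins (133 vs 116 pm).
Na > Li: Na sits below Li in group 1, so the down-group effect alone puts Na larger.
Approximate values (pm): Li 133, Be 102, B 85, O 63, Na 155, Se 116.
So from smallest to largest: O < B < Be < Se < Li < Na.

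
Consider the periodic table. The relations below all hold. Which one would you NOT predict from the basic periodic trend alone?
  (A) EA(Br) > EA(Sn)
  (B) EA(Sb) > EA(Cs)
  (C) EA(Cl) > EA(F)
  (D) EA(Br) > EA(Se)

(C)

The general trend: electron affinity increases across a period and decreases down a group.
(A) Br (period 4, group 17) vs Sn (period 5, group 14): the stated order agrees with the simple trend.
(B) Sb (period 5, group 15) vs Cs (period 6, group 1): the stated order agrees with the simple trend.
(C) Cl (period 3, group 17) vs F (period 2, group 17): the stated order contradicts the simple trend.
(D) Br (period 4, group 17) vs Se (period 4, group 16): the stated order agrees with the simple trend.
The exception is (C): F's small 2p subshell makes the incoming electron feel strong e⁻–e⁻ repulsion, so Cl actually releases more energy on gaining an electron.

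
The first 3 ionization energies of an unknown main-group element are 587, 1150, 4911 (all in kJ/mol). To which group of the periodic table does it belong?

Look for the largest jump between consecutive ionization energies: IE3/IE2 ≈ 4.3, far larger than any earlier ratio.
That jump marks the point where a core electron is being removed. So the atom has 2 valence electrons.
A main-group element with 2 valence electrons is in group 2.

Group 2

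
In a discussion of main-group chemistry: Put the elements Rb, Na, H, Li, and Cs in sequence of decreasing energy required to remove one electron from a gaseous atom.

H > Li > Na > Rb > Cs

H is in period 1, group 1; Li is in period 2, group 1; Na is in period 3, group 1; Rb is in period 5, group 1; Cs is in period 6, group 1.
IE₁ increases left→right with effective nuclear charge and decreases top→bottom as the valence shell moves farther out.
All are in group 1, so first ionization energy increases up the group.
So from highest to lowest: H > Li > Na > Rb > Cs.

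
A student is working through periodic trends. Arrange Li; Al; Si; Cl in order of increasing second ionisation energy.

Si < Al < Cl < Li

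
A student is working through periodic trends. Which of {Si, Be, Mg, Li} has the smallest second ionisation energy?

Mg

The second ionization energy removes an electron from the +1 ion. For each element: Si⁺ still has 3 valence electrons; Be⁺ still has 1 valence electron; Mg⁺ still has 1 valence electron; Li⁺ is the bare [He] core.
Breaking into a closed-shell core is much more expensive than removing a leftover valence electron — Li has the largest IE_2 here.
Valence configurations: Si⁺ [Ne]3s²3p¹, Be⁺ [He]2s¹, Mg⁺ [Ne]3s¹.
Tabulated IE_2 (kJ/mol): Si 1577, Be 1757, Mg 1451, Li 7298.
Putting it together, IE_2: Mg < Si < Be < Li.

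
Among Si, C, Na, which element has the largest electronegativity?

C

Electronegativity increases across a period and decreases down a group, tracking effective nuclear charge and atomic size.
Neither a single period nor a single group — weigh both effects.
Si > Na: Si lies to the right of Na in period 3, so the across-period effect alone puts Si higher.
C > Si: C sits above Si in group 14, so the down-group effect alone puts C higher.
For reference (Pauling): C 2.55, Na 0.93, Si 1.90.
The largest electronegativity among these belongs to C.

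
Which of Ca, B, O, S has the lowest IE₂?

Ca

After 1 electron has been removed, what remains? Ca⁺ still has 1 valence electron; B⁺ still has 2 valence electrons; O⁺ still has 5 valence electrons; S⁺ still has 5 valence electrons.
All are still removing valence electrons, so compare the +1 ions as you would atoms: IE_2 generally rises across a period (higher Z_eff) and falls down a group (larger shell), subject to the usual subshell exceptions.
Valence configurations: Ca⁺ [Ar]4s¹, B⁺ [He]2s², O⁺ [He]2s²2p³, S⁺ [Ne]3s²3p³.
Approximate IE_2 values (kJ/mol): Ca 1145, B 2427, O 3388, S 2252.
Overall IE_2 order: Ca < S < B < O.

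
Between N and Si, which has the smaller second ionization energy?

The second ionization energy removes an electron from the +1 ion. For each element: N⁺ still has 4 valence electrons; Si⁺ still has 3 valence electrons.
All are still removing valence electrons, so compare the +1 ions as you would atoms: IE_2 generally rises across a period (higher Z_eff) and falls down a group (larger shell), subject to the usual subshell exceptions.
Valence configurations: N⁺ [He]2s²2p², Si⁺ [Ne]3s²3p¹.
The numbers (kJ/mol): N 2856, Si 1577.
Putting it together, IE_2: Si < N.

Si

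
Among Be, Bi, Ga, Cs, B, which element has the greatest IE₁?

Be

Be is in period 2, group 2; B is in period 2, group 13; Ga is in period 4, group 13; Cs is in period 6, group 1; Bi is in period 6, group 15.
Across a period the outer electron is held more tightly (higher IE₁); down a group it sits in a higher shell, more shielded, and comes off more easily.
Here both period and group differ, so the two effects have to be weighed against each other.
Ga > Cs: relative to Cs, both the across-period and down-group shifts push Ga's first ionization energy up.
Bi > Ga: period and group pull opposite ways; the across-period shift dominates (703 vs 579 kJ/mol).
B > Bi: the two effects oppose for this pair; the down-group effect wins (801 vs 703 kJ/mol).
Be > B: this pair runs against the simple trend — see the exception note.
Note the exception: Be has a higher first ionization energy than B, contrary to the simple trend — removing B's lone 2p electron is easier than breaking Be's filled 2s².
Approximate values (kJ/mol): Be 900, B 801, Ga 579, Cs 376, Bi 703.
The greatest IE₁ among these belongs to Be.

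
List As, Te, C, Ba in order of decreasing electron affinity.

Te, C, As, Ba

C is in period 2, group 14; As is in period 4, group 15; Te is in period 5, group 16; Ba is in period 6, group 2.
EA tends to increase across a period and decrease down a group, though the pattern is less regular than for IE or radius.
Here both period and group differ, so the two effects have to be weighed against each other.
As > Ba: both effects reinforce here, so As is clearly the higher of the two.
C > As: period and group pull opposite ways; the down-group shift dominates (122 vs 78 kJ/mol).
Te > C: the two effects oppose for this pair; the across-period effect wins (190 vs 122 kJ/mol).
Approximate values (kJ/mol): C 122, As 78, Te 190, Ba 14.
So from highest to lowest: Te > C > As > Ba.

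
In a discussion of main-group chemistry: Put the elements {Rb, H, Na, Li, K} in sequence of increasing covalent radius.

H is in period 1, group 1; Li is in period 2, group 1; Na is in period 3, group 1; K is in period 4, group 1; Rb is in period 5, group 1.
Radius decreases left→right (rising Z_eff, same n) and increases top→bottom (higher n).
All are in group 1, so atomic radius increases down the group.
So from smallest to largest: H < Li < Na < K < Rb.

H, Li, Na, K, Rb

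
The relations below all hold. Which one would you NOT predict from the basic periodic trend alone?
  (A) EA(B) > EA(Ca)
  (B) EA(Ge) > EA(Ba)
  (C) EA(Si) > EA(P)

(C)

The general trend: electron affinity increases across a period and decreases down a group.
(A) B (period 2, group 13) vs Ca (period 4, group 2): the stated order agrees with the simple trend.
(B) Ge (period 4, group 14) vs Ba (period 6, group 2): the stated order agrees with the simple trend.
(C) Si (period 3, group 14) vs P (period 3, group 15): the stated order contradicts the simple trend.
The exception is (C): adding an electron to P's half-filled 3p³ is unfavourable, so Si (3p²) has the more exothermic EA.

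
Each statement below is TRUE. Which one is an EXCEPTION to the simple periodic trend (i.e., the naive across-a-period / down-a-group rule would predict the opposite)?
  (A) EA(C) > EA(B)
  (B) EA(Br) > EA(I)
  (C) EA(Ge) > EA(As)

The general trend: electron affinity increases across a period and decreases down a group.
(A) C (period 2, group 14) vs B (period 2, group 13): the stated order agrees with the simple trend.
(B) Br (period 4, group 17) vs I (period 5, group 17): the stated order agrees with the simple trend.
(C) Ge (period 4, group 14) vs As (period 4, group 15): the stated order contradicts the simple trend.
The exception is (C): adding an electron to As's half-filled 4p³ is unfavourable, so Ge (4p²) has the more exothermic EA.

(C)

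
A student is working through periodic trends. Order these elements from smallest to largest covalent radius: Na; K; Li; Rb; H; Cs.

H < Li < Na < K < Rb < Cs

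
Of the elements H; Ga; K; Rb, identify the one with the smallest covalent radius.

H is in period 1, group 1; K is in period 4, group 1; Ga is in period 4, group 13; Rb is in period 5, group 1.
Atomic radius shrinks across a period as nuclear charge pulls the same shell inward, and grows down a group as new shells are added.
Here both period and group differ, so the two effects have to be weighed against each other.
Ga > H: the two effects oppose for this pair; the down-group effect wins (124 vs 32 pm).
K > Ga: K lies to the left of Ga in period 4, so the across-period effect alone puts K larger.
Rb > K: they share group 1; the group trend gives Rb the larger value.
Tabulated atomic radius (pm): H 32, K 196, Ga 124, Rb 210.
The smallest covalent radius among these belongs to H.

H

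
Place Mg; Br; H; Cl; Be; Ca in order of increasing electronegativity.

Atoms toward the upper right of the periodic table pull bonding electrons most strongly.
Neither a single period nor a single group — weigh both effects.
Mg > Ca: Mg sits above Ca in group 2, so the down-group effect alone puts Mg higher.
Be > Mg: they share group 2; the group trend gives Be the larger value.
H > Be: the two effects oppose for this pair; the down-group effect wins (2.20 vs 1.57).
Br > H: period and group pull opposite ways; the across-period shift dominates (2.96 vs 2.20).
Cl > Br: they share group 17; the group trend gives Cl the larger value.
For reference (Pauling): H 2.20, Be 1.57, Mg 1.31, Cl 3.16, Ca 1.00, Br 2.96.
So from lowest to highest: Ca < Mg < Be < H < Br < Cl.

Ca < Mg < Be < H < Br < Cl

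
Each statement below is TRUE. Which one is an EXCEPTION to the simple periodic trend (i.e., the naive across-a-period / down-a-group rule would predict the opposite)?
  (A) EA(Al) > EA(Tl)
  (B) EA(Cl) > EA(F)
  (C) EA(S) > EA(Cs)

The general trend: electron affinity increases across a period and decreases down a group.
(A) Al (period 3, group 13) vs Tl (period 6, group 13): the stated order agrees with the simple trend.
(B) Cl (period 3, group 17) vs F (period 2, group 17): the stated order contradicts the simple trend.
(C) S (period 3, group 16) vs Cs (period 6, group 1): the stated order agrees with the simple trend.
The exception is (B): F's small 2p subshell makes the incoming electron feel strong e⁻–e⁻ repulsion, so Cl actually releases more energy on gaining an electron.

(B)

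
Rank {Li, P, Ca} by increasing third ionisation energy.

P < Ca < Li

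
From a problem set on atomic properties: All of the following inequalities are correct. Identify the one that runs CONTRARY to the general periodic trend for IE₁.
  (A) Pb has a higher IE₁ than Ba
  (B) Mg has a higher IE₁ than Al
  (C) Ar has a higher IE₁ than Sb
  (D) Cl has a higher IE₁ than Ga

(B)

The general trend: IE₁ increases across a period and decreases down a group.
(A) Pb (period 6, group 14) vs Ba (period 6, group 2): the stated order agrees with the simple trend.
(B) Mg (period 3, group 2) vs Al (period 3, group 13): the stated order contradicts the simple trend.
(C) Ar (period 3, group 18) vs Sb (period 5, group 15): the stated order agrees with the simple trend.
(D) Cl (period 3, group 17) vs Ga (period 4, group 13): the stated order agrees with the simple trend.
The exception is (B): Al's single 3p electron is easier to remove than one from Mg's filled 3s².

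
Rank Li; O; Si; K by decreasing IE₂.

IE_2 is the cost of taking one more electron from the +1 cation: Li⁺ is the bare [He] core; O⁺ still has 5 valence electrons; Si⁺ still has 3 valence electrons; K⁺ is the bare [Ar] core.
Usually core removal costs more than valence removal, but here the competition is close: a tightly held n=2 valence electron can cost more to remove than an n=3 core electron, so the actual values have to decide it.
Valence configurations: O⁺ [He]2s²2p³, Si⁺ [Ne]3s²3p¹.
The numbers (kJ/mol): Li 7298, O 3388, Si 1577, K 3052.
Putting it together, IE_2: Si < K < O < Li.

Li > O > K > Si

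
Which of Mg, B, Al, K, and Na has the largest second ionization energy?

Na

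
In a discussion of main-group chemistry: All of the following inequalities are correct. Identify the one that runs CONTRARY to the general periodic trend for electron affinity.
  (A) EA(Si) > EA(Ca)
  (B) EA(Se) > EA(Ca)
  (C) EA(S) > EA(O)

The general trend: electron affinity increases across a period and decreases down a group.
(A) Si (period 3, group 14) vs Ca (period 4, group 2): the stated order agrees with the simple trend.
(B) Se (period 4, group 16) vs Ca (period 4, group 2): the stated order agrees with the simple trend.
(C) S (period 3, group 16) vs O (period 2, group 16): the stated order contradicts the simple trend.
The exception is (C): the compact 2p subshell of O repels the added electron more than S's larger 3p does.

(C)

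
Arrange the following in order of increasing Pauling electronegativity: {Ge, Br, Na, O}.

Na, Ge, Br, O

O is in period 2, group 16; Na is in period 3, group 1; Ge is in period 4, group 14; Br is in period 4, group 17.
Electronegativity increases across a period and decreases down a group, tracking effective nuclear charge and atomic size.
Here both period and group differ, so the two effects have to be weighed against each other.
Ge > Na: the two effects oppose for this pair; the across-period effect wins (2.01 vs 0.93).
Br > Ge: both are in period 4; the period trend gives Br the larger value.
O > Br: period and group pull opposite ways; the down-group shift dominates (3.44 vs 2.96).
Tabulated electronegativity (Pauling): O 3.44, Na 0.93, Ge 2.01, Br 2.96.
So from lowest to highest: Na < Ge < Br < O.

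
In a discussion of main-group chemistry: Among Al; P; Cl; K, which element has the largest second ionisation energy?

After 1 electron has been removed, what remains? Al⁺ still has 2 valence electrons; P⁺ still has 4 valence electrons; Cl⁺ still has 6 valence electrons; K⁺ is the bare [Ar] core.
Core electrons are held far more tightly than valence electrons, so K tops the IE_2 order.
Valence configurations: Al⁺ [Ne]3s², P⁺ [Ne]3s²3p², Cl⁺ [Ne]3s²3p⁴.
Tabulated IE_2 (kJ/mol): Al 1817, P 1907, Cl 2298, K 3052.
Overall IE_2 order: Al < P < Cl < K.

K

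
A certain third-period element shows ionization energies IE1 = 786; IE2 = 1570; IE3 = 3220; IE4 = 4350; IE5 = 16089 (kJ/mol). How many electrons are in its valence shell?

4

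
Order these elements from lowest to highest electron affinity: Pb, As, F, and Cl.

F is in period 2, group 17; Cl is in period 3, group 17; As is in period 4, group 15; Pb is in period 6, group 14.
Atoms with high Z_eff and room in the valence shell (especially the halogens) have the most exothermic electron affinities.
Neither a single period nor a single group — weigh both effects.
As > Pb: both effects reinforce here, so As is clearly the higher of the two.
F > As: relative to As, both the across-period and down-group shifts push F's electron affinity up.
Cl > F: this pair runs against the simple trend — see the exception note.
Note the exception: Cl has a higher electron affinity than F, contrary to the simple trend — F's small 2p subshell makes the incoming electron feel strong e⁻–e⁻ repulsion, so Cl actually releases more energy on gaining an electron.
For reference (kJ/mol): F 328, Cl 349, As 78, Pb 35.
So from lowest to highest: Pb < As < F < Cl.

Pb < As < F < Cl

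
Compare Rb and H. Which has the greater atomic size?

Rb

Atomic radius shrinks across a period as nuclear charge pulls the same shell inward, and grows down a group as new shells are added.
All are in group 1, so atomic radius increases down the group.
So Rb has the greater atomic size (Rb > H).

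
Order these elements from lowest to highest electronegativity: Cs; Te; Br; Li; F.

Cs < Li < Te < Br < F

Li is in period 2, group 1; F is in period 2, group 17; Br is in period 4, group 17; Te is in period 5, group 16; Cs is in period 6, group 1.
Atoms toward the upper right of the periodic table pull bonding electrons most strongly.
Here both period and group differ, so the two effects have to be weighed against each other.
Li > Cs: they share group 1; the group trend gives Li the larger value.
Te > Li: period and group pull opposite ways; the across-period shift dominates (2.10 vs 0.98).
Br > Te: both effects reinforce here, so Br is clearly the higher of the two.
F > Br: they share group 17; the group trend gives F the larger value.
For reference (Pauling): Li 0.98, F 3.98, Br 2.96, Te 2.10, Cs 0.79.
So from lowest to highest: Cs < Li < Te < Br < F.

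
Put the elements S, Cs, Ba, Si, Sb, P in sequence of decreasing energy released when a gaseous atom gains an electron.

S, Si, Sb, P, Cs, Ba

Si is in period 3, group 14; P is in period 3, group 15; S is in period 3, group 16; Sb is in period 5, group 15; Cs is in period 6, group 1; Ba is in period 6, group 2.
Electron affinity generally becomes more exothermic across a period toward the halogens and less exothermic down a group.
Here both period and group differ, so the two effects have to be weighed against each other.
Cs > Ba: this pair runs against the simple trend — see the exception note.
P > Cs: both effects reinforce here, so P is clearly the higher of the two.
Sb > P: this pair runs against the simple trend — see the exception note.
Si > Sb: period and group pull opposite ways; the down-group shift dominates (134 vs 103 kJ/mol).
S > Si: both are in period 3; the period trend gives S the larger value.
Note the exception: Cs has a higher electron affinity than Ba, contrary to the simple trend — adding an electron to Ba (ns²) has to open a new, higher-energy np subshell, which is unfavourable.
Note the exception: Sb has a higher electron affinity than P, contrary to the simple trend — both are half-filled np³, but the pairing/repulsion penalty for the added electron shrinks as the p orbitals become larger and more diffuse down the group, and for Sb that outweighs the weaker nuclear attraction.
Note the exception: Si has a higher electron affinity than P, contrary to the simple trend — adding an electron to P's half-filled 3p³ is unfavourable, so Si (3p²) has the more exothermic EA.
Tabulated electron affinity (kJ/mol): Si 134, P 72, S 200, Sb 103, Cs 46, Ba 14.
So from highest to lowest: S > Si > Sb > P > Cs > Ba.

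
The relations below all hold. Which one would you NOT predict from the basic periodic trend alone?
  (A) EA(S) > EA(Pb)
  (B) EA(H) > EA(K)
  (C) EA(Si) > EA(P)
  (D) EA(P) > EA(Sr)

(C)

The general trend: electron affinity increases across a period and decreases down a group.
(A) S (period 3, group 16) vs Pb (period 6, group 14): the stated order agrees with the simple trend.
(B) H (period 1, group 1) vs K (period 4, group 1): the stated order agrees with the simple trend.
(C) Si (period 3, group 14) vs P (period 3, group 15): the stated order contradicts the simple trend.
(D) P (period 3, group 15) vs Sr (period 5, group 2): the stated order agrees with the simple trend.
The exception is (C): adding an electron to P's half-filled 3p³ is unfavourable, so Si (3p²) has the more exothermic EA.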